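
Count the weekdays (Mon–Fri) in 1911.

1911-01-01 is a Sunday.
From 1911-01-01 to 1911-12-31 is 365 days inclusive.
365 = 7 × 52 + 1, so there are 52 full weeks plus 1 extra day.
Each full week contributes 5 weekdays (Mon–Fri): 52 × 5 = 260.
The 1 extra day is Sunday — none qualify.
Total: 260 + 0 = 260.

260 weekdays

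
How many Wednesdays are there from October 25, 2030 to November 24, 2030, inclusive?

4 Wednesdays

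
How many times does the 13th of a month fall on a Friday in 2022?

1

The 13th falls on a Friday when the month's 13th has weekday Fri.
Jan 13 is Thu; Feb 13 is Sun; Mar 13 is Sun; Apr 13 is Wed; May 13 is Fri ✓; Jun 13 is Mon; Jul 13 is Wed; Aug 13 is Sat; Sep 13 is Tue; Oct 13 is Thu; Nov 13 is Sun; Dec 13 is Tue.
Friday the 13ths: May.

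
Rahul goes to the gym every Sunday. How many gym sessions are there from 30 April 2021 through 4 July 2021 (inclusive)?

30 April 2021 is a Friday.
That's 66 days from start to end, counting both.
66 = 7 × 9 + 3, so there are 9 full weeks plus 3 extra days.
Each full week contributes one Sunday: 9 so far.
The 3 extra days are Friday, Saturday, Sunday — 1 of them qualifies.
Total: 9 + 1 = 10.

10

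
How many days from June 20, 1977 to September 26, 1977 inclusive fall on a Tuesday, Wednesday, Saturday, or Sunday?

56

June 20, 1977 is a Monday.
From June 20, 1977 to September 26, 1977 is 99 days inclusive.
99 = 7 × 14 + 1, so there are 14 full weeks plus 1 extra day.
Each full week contributes 4 days from the set (Tue, Wed, Sat, Sun): 14 × 4 = 56.
The 1 extra day is Monday — none qualify.
Total: 56 + 0 = 56.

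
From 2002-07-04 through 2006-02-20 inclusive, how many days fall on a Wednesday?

2002-07-04 is a Thursday.
That's 1328 days from start to end, counting both.
1328 = 7 × 189 + 5, so there are 189 full weeks plus 5 extra days.
Each full week contributes one Wednesday: 189 so far.
The 5 extra days are Thursday, Friday, Saturday, Sunday, Monday — none qualify.
Total: 189 + 0 = 189.

189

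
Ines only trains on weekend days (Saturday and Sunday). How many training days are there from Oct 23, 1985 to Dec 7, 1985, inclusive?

Oct 23, 1985 is a Wednesday.
The range spans 46 days (inclusive of both endpoints).
46 = 7 × 6 + 4, so there are 6 full weeks plus 4 extra days.
Each full week contributes 2 weekend days (Sat, Sun): 6 × 2 = 12.
The 4 extra days are Wednesday, Thursday, Friday, Saturday — 1 of them qualifies.
Total: 12 + 1 = 13.

13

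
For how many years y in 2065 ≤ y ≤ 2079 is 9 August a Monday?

2

Day of week of August 9 in each year:
2065: Sun, 2066: Mon ✓, 2067: Tue, 2068: Thu, 2069: Fri, 2070: Sat, 2071: Sun, 2072: Tue, 2073: Wed, 2074: Thu, 2075: Fri, 2076: Sun, 2077: Mon ✓, 2078: Tue, 2079: Wed
Mondays: 2066, 2077.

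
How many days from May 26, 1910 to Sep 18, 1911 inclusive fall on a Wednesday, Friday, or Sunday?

206

May 26, 1910 is a Thursday.
From May 26, 1910 to Sep 18, 1911 is 481 days inclusive.
481 = 7 × 68 + 5, so there are 68 full weeks plus 5 extra days.
Each full week contributes 3 days from the set (Wed, Fri, Sun): 68 × 3 = 204.
The 5 extra days are Thursday, Friday, Saturday, Sunday, Monday — 2 of them qualify.
Total: 204 + 2 = 206.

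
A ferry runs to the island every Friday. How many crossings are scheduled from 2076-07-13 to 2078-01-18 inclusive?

79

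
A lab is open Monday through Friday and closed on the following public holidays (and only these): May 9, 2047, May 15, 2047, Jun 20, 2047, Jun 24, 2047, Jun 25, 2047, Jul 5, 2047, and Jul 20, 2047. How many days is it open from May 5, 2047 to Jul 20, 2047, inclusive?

May 5, 2047 is a Sunday.
From May 5, 2047 to Jul 20, 2047 is 77 days inclusive.
77 = 7 × 11, so the span is exactly 11 full weeks.
Each full week contributes 5 weekdays (Mon–Fri): 11 × 5 = 55.
Total: 55.
Holidays: May 9, 2047 (Thu); May 15, 2047 (Wed); Jun 20, 2047 (Thu); Jun 24, 2047 (Mon); Jun 25, 2047 (Tue); Jul 5, 2047 (Fri); Jul 20, 2047 (Sat).
6 of the 7 holidays fall on weekdays; the rest are weekends and were already excluded.
Business days: 55 − 6 = 49.

49 working days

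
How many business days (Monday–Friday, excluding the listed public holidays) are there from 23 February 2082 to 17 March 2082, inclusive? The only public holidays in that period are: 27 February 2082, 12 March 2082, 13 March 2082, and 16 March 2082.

13

23 February 2082 is a Monday.
That's 23 days from start to end, counting both.
23 = 7 × 3 + 2, so there are 3 full weeks plus 2 extra days.
Each full week contributes 5 weekdays (Mon–Fri): 3 × 5 = 15.
The 2 extra days are Monday, Tuesday — 2 of them qualify.
Total: 15 + 2 = 17.
Holidays: 27 February 2082 (Fri); 12 March 2082 (Thu); 13 March 2082 (Fri); 16 March 2082 (Mon).
All 4 holidays fall on weekdays, so subtract 4.
Business days: 17 − 4 = 13.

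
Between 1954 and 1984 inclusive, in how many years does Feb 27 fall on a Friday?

4

Day of week of February 27 in each year:
1954: Sat, 1955: Sun, 1956: Mon, 1957: Wed, 1958: Thu, 1959: Fri ✓, 1960: Sat, 1961: Mon, 1962: Tue, 1963: Wed, 1964: Thu, 1965: Sat, 1966: Sun, 1967: Mon, 1968: Tue, 1969: Thu, 1970: Fri ✓, 1971: Sat, 1972: Sun, 1973: Tue, 1974: Wed, 1975: Thu, 1976: Fri ✓, 1977: Sun, 1978: Mon, 1979: Tue, 1980: Wed, 1981: Fri ✓, 1982: Sat, 1983: Sun, 1984: Mon
Fridays: 1959, 1970, 1976, 1981.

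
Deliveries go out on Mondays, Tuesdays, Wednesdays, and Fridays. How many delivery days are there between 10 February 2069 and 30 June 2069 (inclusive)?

80

10 February 2069 is a Sunday.
That's 141 days from start to end, counting both.
141 = 7 × 20 + 1, so there are 20 full weeks plus 1 extra day.
Each full week contributes 4 days from the set (Mon, Tue, Wed, Fri): 20 × 4 = 80.
The 1 extra day is Sun — none qualify.
Total: 80 + 0 = 80.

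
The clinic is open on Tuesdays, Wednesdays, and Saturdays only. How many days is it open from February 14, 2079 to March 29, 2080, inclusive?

176

February 14, 2079 is a Tuesday.
That's 410 days from start to end, counting both.
410 = 7 × 58 + 4, so there are 58 full weeks plus 4 extra days.
Each full week contributes 3 days from the set (Tue, Wed, Sat): 58 × 3 = 174.
The 4 extra days are Tuesday, Wednesday, Thursday, Friday — 2 of them qualify.
Total: 174 + 2 = 176.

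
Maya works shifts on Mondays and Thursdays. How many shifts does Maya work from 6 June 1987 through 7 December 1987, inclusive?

53

6 June 1987 is a Saturday.
That's 185 days from start to end, counting both.
185 = 7 × 26 + 3, so there are 26 full weeks plus 3 extra days.
Each full week contributes 2 days from the set (Mon, Thu): 26 × 2 = 52.
The 3 extra days are Sat, Sun, Mon — 1 of them qualifies.
Total: 52 + 1 = 53.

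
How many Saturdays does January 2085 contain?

1 January 2085 is a Monday.
The range spans 31 days (inclusive of both endpoints).
31 = 7 × 4 + 3, so there are 4 full weeks plus 3 extra days.
Each full week contributes one Saturday: 4 so far.
The 3 extra days are Monday, Tuesday, Wednesday — none qualify.
Total: 4 + 0 = 4.

4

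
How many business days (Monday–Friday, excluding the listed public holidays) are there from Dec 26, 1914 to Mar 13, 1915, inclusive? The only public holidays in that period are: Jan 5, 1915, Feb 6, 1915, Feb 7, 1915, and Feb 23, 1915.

53

Dec 26, 1914 is a Saturday.
That's 78 days from start to end, counting both.
78 = 7 × 11 + 1, so there are 11 full weeks plus 1 extra day.
Each full week contributes 5 weekdays (Mon–Fri): 11 × 5 = 55.
The 1 extra day is Saturday — none qualify.
Total: 55 + 0 = 55.
Holidays: Jan 5, 1915 (Tue); Feb 6, 1915 (Sat); Feb 7, 1915 (Sun); Feb 23, 1915 (Tue).
2 of the 4 holidays fall on weekdays; the rest are weekends and were already excluded.
Business days: 55 − 2 = 53.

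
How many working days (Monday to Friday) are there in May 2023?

May 1, 2023 is a Monday.
That's 31 days from start to end, counting both.
31 = 7 × 4 + 3, so there are 4 full weeks plus 3 extra days.
Each full week contributes 5 weekdays (Mon–Fri): 4 × 5 = 20.
The 3 extra days are Mon, Tue, Wed — 3 of them qualify.
Total: 20 + 3 = 23.

23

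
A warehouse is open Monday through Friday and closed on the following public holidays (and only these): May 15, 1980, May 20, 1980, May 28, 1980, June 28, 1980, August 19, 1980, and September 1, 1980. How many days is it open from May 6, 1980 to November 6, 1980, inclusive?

May 6, 1980 is a Tuesday.
That's 185 days from start to end, counting both.
185 = 7 × 26 + 3, so there are 26 full weeks plus 3 extra days.
Each full week contributes 5 weekdays (Mon–Fri): 26 × 5 = 130.
The 3 extra days are Tue, Wed, Thu — 3 of them qualify.
Total: 130 + 3 = 133.
Holidays: May 15, 1980 (Thu); May 20, 1980 (Tue); May 28, 1980 (Wed); June 28, 1980 (Sat); August 19, 1980 (Tue); September 1, 1980 (Mon).
5 of the 6 holidays fall on weekdays; the rest are weekends and were already excluded.
Business days: 133 − 5 = 128.

128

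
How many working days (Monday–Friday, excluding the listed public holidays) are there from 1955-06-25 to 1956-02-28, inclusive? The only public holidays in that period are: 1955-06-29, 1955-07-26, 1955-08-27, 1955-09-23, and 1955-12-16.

1955-06-25 is a Saturday.
The range spans 249 days (inclusive of both endpoints).
249 = 7 × 35 + 4, so there are 35 full weeks plus 4 extra days.
Each full week contributes 5 weekdays (Mon–Fri): 35 × 5 = 175.
The 4 extra days are Sat, Sun, Mon, Tue — 2 of them qualify.
Total: 175 + 2 = 177.
Holidays: 1955-06-29 (Wed); 1955-07-26 (Tue); 1955-08-27 (Sat); 1955-09-23 (Fri); 1955-12-16 (Fri).
4 of the 5 holidays fall on weekdays; the rest are weekends and were already excluded.
Business days: 177 − 4 = 173.

173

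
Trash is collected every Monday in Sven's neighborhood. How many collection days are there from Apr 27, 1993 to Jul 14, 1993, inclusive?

11

Apr 27, 1993 is a Tuesday.
That's 79 days from start to end, counting both.
79 = 7 × 11 + 2, so there are 11 full weeks plus 2 extra days.
Each full week contributes one Monday: 11 so far.
The 2 extra days are Tuesday, Wednesday — none qualify.
Total: 11 + 0 = 11.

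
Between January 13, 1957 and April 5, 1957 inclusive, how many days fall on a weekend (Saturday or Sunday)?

January 13, 1957 is a Sunday.
That's 83 days from start to end, counting both.
83 = 7 × 11 + 6, so there are 11 full weeks plus 6 extra days.
Each full week contributes 2 weekend days (Sat, Sun): 11 × 2 = 22.
The 6 extra days are Sun, Mon, Tue, Wed, Thu, Fri — 1 of them qualifies.
Total: 22 + 1 = 23.

23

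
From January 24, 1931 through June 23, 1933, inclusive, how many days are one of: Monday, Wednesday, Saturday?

January 24, 1931 is a Saturday.
From January 24, 1931 to June 23, 1933 is 882 days inclusive.
882 = 7 × 126, so the span is exactly 126 full weeks.
Each full week contributes 3 days from the set (Mon, Wed, Sat): 126 × 3 = 378.
Total: 378.

378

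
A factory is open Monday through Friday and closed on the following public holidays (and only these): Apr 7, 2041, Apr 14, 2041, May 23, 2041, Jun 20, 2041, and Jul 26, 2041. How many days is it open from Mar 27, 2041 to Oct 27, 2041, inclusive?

150 business days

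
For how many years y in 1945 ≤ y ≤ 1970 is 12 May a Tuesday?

Day of week of May 12 in each year:
1945: Sat, 1946: Sun, 1947: Mon, 1948: Wed, 1949: Thu, 1950: Fri, 1951: Sat, 1952: Mon, 1953: Tue ✓, 1954: Wed, 1955: Thu, 1956: Sat, 1957: Sun, 1958: Mon, 1959: Tue ✓, 1960: Thu, 1961: Fri, 1962: Sat, 1963: Sun, 1964: Tue ✓, 1965: Wed, 1966: Thu, 1967: Fri, 1968: Sun, 1969: Mon, 1970: Tue ✓
Tuesdays: 1953, 1959, 1964, 1970.

4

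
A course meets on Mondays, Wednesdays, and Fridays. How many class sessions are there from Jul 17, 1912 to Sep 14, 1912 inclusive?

Jul 17, 1912 is a Wednesday.
The range spans 60 days (inclusive of both endpoints).
60 = 7 × 8 + 4, so there are 8 full weeks plus 4 extra days.
Each full week contributes 3 days from the set (Mon, Wed, Fri): 8 × 3 = 24.
The 4 extra days are Wed, Thu, Fri, Sat — 2 of them qualify.
Total: 24 + 2 = 26.

26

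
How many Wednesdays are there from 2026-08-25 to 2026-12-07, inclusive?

2026-08-25 is a Tuesday.
The range spans 105 days (inclusive of both endpoints).
105 = 7 × 15, so the span is exactly 15 full weeks.
Each full week contributes one Wednesday: 15 so far.

15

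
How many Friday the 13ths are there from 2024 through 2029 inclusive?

10

Friday-the-13ths by year:
2024: Sep, Dec
2025: Jun
2026: Feb, Mar, Nov
2027: Aug
2028: Oct
2029: Apr, Jul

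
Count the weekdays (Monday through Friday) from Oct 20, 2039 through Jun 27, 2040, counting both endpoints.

180

Oct 20, 2039 is a Thursday.
That's 252 days from start to end, counting both.
252 = 7 × 36, so the span is exactly 36 full weeks.
Each full week contributes 5 weekdays (Mon–Fri): 36 × 5 = 180.
Total: 180.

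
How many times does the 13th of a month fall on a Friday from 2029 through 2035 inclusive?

12

Friday-the-13ths by year:
2029: Apr, Jul
2030: Sep, Dec
2031: Jun
2032: Feb, Aug
2033: May
2034: Jan, Oct
2035: Apr, Jul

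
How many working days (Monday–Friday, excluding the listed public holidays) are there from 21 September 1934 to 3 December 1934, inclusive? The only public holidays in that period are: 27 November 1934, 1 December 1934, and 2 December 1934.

21 September 1934 is a Friday.
The range spans 74 days (inclusive of both endpoints).
74 = 7 × 10 + 4, so there are 10 full weeks plus 4 extra days.
Each full week contributes 5 weekdays (Mon–Fri): 10 × 5 = 50.
The 4 extra days are Friday, Saturday, Sunday, Monday — 2 of them qualify.
Total: 50 + 2 = 52.
Holidays: 27 November 1934 (Tue); 1 December 1934 (Sat); 2 December 1934 (Sun).
1 of the 3 holidays fall on weekdays; the rest are weekends and were already excluded.
Business days: 52 − 1 = 51.

51 working days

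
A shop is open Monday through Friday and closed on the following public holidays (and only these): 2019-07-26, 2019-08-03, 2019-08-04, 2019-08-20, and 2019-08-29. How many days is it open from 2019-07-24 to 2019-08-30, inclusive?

2019-07-24 is a Wednesday.
That's 38 days from start to end, counting both.
38 = 7 × 5 + 3, so there are 5 full weeks plus 3 extra days.
Each full week contributes 5 weekdays (Mon–Fri): 5 × 5 = 25.
The 3 extra days are Wednesday, Thursday, Friday — 3 of them qualify.
Total: 25 + 3 = 28.
Holidays: 2019-07-26 (Fri); 2019-08-03 (Sat); 2019-08-04 (Sun); 2019-08-20 (Tue); 2019-08-29 (Thu).
3 of the 5 holidays fall on weekdays; the rest are weekends and were already excluded.
Business days: 28 − 3 = 25.

25 business days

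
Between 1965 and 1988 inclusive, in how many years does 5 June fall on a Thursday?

Day of week of June 5 in each year:
1965: Sat, 1966: Sun, 1967: Mon, 1968: Wed, 1969: Thu ✓, 1970: Fri, 1971: Sat, 1972: Mon, 1973: Tue, 1974: Wed, 1975: Thu ✓, 1976: Sat, 1977: Sun, 1978: Mon, 1979: Tue, 1980: Thu ✓, 1981: Fri, 1982: Sat, 1983: Sun, 1984: Tue, 1985: Wed, 1986: Thu ✓, 1987: Fri, 1988: Sun
Thursdays: 1969, 1975, 1980, 1986.

4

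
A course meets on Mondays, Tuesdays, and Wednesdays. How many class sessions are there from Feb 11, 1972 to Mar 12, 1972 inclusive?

Feb 11, 1972 is a Friday.
From Feb 11, 1972 to Mar 12, 1972 is 31 days inclusive.
31 = 7 × 4 + 3, so there are 4 full weeks plus 3 extra days.
Each full week contributes 3 days from the set (Mon, Tue, Wed): 4 × 3 = 12.
The 3 extra days are Friday, Saturday, Sunday — none qualify.
Total: 12 + 0 = 12.

12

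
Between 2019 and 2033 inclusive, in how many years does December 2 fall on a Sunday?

Day of week of December 2 in each year:
2019: Mon, 2020: Wed, 2021: Thu, 2022: Fri, 2023: Sat, 2024: Mon, 2025: Tue, 2026: Wed, 2027: Thu, 2028: Sat, 2029: Sun ✓, 2030: Mon, 2031: Tue, 2032: Thu, 2033: Fri
Sundays: 2029.

1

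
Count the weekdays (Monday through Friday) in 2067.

260 weekdays

1 January 2067 is a Saturday.
The range spans 365 days (inclusive of both endpoints).
365 = 7 × 52 + 1, so there are 52 full weeks plus 1 extra day.
Each full week contributes 5 weekdays (Mon–Fri): 52 × 5 = 260.
The 1 extra day is Sat — none qualify.
Total: 260 + 0 = 260.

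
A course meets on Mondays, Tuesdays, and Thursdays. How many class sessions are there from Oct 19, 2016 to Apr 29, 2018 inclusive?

238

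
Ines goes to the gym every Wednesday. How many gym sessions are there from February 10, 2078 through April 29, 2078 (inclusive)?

11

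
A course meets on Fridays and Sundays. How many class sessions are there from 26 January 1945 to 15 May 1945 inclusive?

26 January 1945 is a Friday.
From 26 January 1945 to 15 May 1945 is 110 days inclusive.
110 = 7 × 15 + 5, so there are 15 full weeks plus 5 extra days.
Each full week contributes 2 days from the set (Fri, Sun): 15 × 2 = 30.
The 5 extra days are Fri, Sat, Sun, Mon, Tue — 2 of them qualify.
Total: 30 + 2 = 32.

32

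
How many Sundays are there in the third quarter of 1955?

13

1 July 1955 is a Friday.
That's 92 days from start to end, counting both.
92 = 7 × 13 + 1, so there are 13 full weeks plus 1 extra day.
Each full week contributes one Sunday: 13 so far.
The 1 extra day is Fri — none qualify.
Total: 13 + 0 = 13.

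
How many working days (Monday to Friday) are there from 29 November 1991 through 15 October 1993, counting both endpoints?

491

29 November 1991 is a Friday.
From 29 November 1991 to 15 October 1993 is 687 days inclusive.
687 = 7 × 98 + 1, so there are 98 full weeks plus 1 extra day.
Each full week contributes 5 weekdays (Mon–Fri): 98 × 5 = 490.
The 1 extra day is Friday — 1 of them qualifies.
Total: 490 + 1 = 491.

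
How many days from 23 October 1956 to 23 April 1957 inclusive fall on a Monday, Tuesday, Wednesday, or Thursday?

23 October 1956 is a Tuesday.
The range spans 183 days (inclusive of both endpoints).
183 = 7 × 26 + 1, so there are 26 full weeks plus 1 extra day.
Each full week contributes 4 days from the set (Mon, Tue, Wed, Thu): 26 × 4 = 104.
The 1 extra day is Tuesday — 1 of them qualifies.
Total: 104 + 1 = 105.

105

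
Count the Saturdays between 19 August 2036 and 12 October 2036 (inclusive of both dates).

8

19 August 2036 is a Tuesday.
From 19 August 2036 to 12 October 2036 is 55 days inclusive.
55 = 7 × 7 + 6, so there are 7 full weeks plus 6 extra days.
Each full week contributes one Saturday: 7 so far.
The 6 extra days are Tuesday, Wednesday, Thursday, Friday, Saturday, Sunday — 1 of them qualifies.
Total: 7 + 1 = 8.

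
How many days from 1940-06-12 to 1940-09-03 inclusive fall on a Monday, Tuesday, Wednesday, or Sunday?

48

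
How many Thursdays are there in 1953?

53

1 January 1953 is a Thursday.
The range spans 365 days (inclusive of both endpoints).
365 = 7 × 52 + 1, so there are 52 full weeks plus 1 extra day.
Each full week contributes one Thursday: 52 so far.
The 1 extra day is Thu — 1 of them qualifies.
Total: 52 + 1 = 53.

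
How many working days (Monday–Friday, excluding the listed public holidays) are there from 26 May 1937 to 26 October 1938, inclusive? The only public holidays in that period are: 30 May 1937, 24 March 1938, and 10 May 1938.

26 May 1937 is a Wednesday.
The range spans 519 days (inclusive of both endpoints).
519 = 7 × 74 + 1, so there are 74 full weeks plus 1 extra day.
Each full week contributes 5 weekdays (Mon–Fri): 74 × 5 = 370.
The 1 extra day is Wed — 1 of them qualifies.
Total: 370 + 1 = 371.
Holidays: 30 May 1937 (Sun); 24 March 1938 (Thu); 10 May 1938 (Tue).
2 of the 3 holidays fall on weekdays; the rest are weekends and were already excluded.
Business days: 371 − 2 = 369.

369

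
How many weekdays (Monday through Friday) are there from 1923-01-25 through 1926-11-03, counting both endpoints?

985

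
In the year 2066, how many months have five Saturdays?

A month has five Saturdays exactly when Saturday falls within its first (length − 28) days.
Jan: 31 days, starts Fri → 5 of Fri, Sat, Sun ✓
Feb: 28 days, starts Mon → 5 of (none)
Mar: 31 days, starts Mon → 5 of Mon, Tue, Wed
Apr: 30 days, starts Thu → 5 of Thu, Fri
May: 31 days, starts Sat → 5 of Sat, Sun, Mon ✓
Jun: 30 days, starts Tue → 5 of Tue, Wed
Jul: 31 days, starts Thu → 5 of Thu, Fri, Sat ✓
Aug: 31 days, starts Sun → 5 of Sun, Mon, Tue
Sep: 30 days, starts Wed → 5 of Wed, Thu
Oct: 31 days, starts Fri → 5 of Fri, Sat, Sun ✓
Nov: 30 days, starts Mon → 5 of Mon, Tue
Dec: 31 days, starts Wed → 5 of Wed, Thu, Fri
Months with five Saturdays: Jan, May, Jul, Oct.

4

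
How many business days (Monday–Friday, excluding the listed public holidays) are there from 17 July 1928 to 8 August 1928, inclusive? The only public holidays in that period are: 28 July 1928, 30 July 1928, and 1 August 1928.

15

17 July 1928 is a Tuesday.
From 17 July 1928 to 8 August 1928 is 23 days inclusive.
23 = 7 × 3 + 2, so there are 3 full weeks plus 2 extra days.
Each full week contributes 5 weekdays (Mon–Fri): 3 × 5 = 15.
The 2 extra days are Tuesday, Wednesday — 2 of them qualify.
Total: 15 + 2 = 17.
Holidays: 28 July 1928 (Sat); 30 July 1928 (Mon); 1 August 1928 (Wed).
2 of the 3 holidays fall on weekdays; the rest are weekends and were already excluded.
Business days: 17 − 2 = 15.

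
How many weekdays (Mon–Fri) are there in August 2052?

2052-08-01 is a Thursday.
That's 31 days from start to end, counting both.
31 = 7 × 4 + 3, so there are 4 full weeks plus 3 extra days.
Each full week contributes 5 weekdays (Mon–Fri): 4 × 5 = 20.
The 3 extra days are Thursday, Friday, Saturday — 2 of them qualify.
Total: 20 + 2 = 22.

22 weekdays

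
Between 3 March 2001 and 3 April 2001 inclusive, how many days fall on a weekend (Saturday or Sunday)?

10

3 March 2001 is a Saturday.
The range spans 32 days (inclusive of both endpoints).
32 = 7 × 4 + 4, so there are 4 full weeks plus 4 extra days.
Each full week contributes 2 weekend days (Sat, Sun): 4 × 2 = 8.
The 4 extra days are Sat, Sun, Mon, Tue — 2 of them qualify.
Total: 8 + 2 = 10.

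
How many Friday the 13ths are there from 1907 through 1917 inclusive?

Friday-the-13ths by year:
1907: Sep, Dec
1908: Mar, Nov
1909: Aug
1910: May
1911: Jan, Oct
1912: Sep, Dec
1913: Jun
1914: Feb, Mar, Nov
1915: Aug
1916: Oct
1917: Apr, Jul

18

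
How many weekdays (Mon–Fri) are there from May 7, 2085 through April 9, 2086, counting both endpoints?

May 7, 2085 is a Monday.
From May 7, 2085 to April 9, 2086 is 338 days inclusive.
338 = 7 × 48 + 2, so there are 48 full weeks plus 2 extra days.
Each full week contributes 5 weekdays (Mon–Fri): 48 × 5 = 240.
The 2 extra days are Monday, Tuesday — 2 of them qualify.
Total: 240 + 2 = 242.

242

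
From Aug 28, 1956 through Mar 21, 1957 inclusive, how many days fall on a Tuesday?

30 Tuesdays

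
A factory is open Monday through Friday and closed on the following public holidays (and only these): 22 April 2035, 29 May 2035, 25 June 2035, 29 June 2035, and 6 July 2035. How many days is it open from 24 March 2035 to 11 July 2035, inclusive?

74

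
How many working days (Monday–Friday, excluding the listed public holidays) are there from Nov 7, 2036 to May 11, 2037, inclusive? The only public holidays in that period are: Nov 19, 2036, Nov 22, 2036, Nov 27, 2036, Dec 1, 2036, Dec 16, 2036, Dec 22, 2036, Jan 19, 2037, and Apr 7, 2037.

125 working days

Nov 7, 2036 is a Friday.
From Nov 7, 2036 to May 11, 2037 is 186 days inclusive.
186 = 7 × 26 + 4, so there are 26 full weeks plus 4 extra days.
Each full week contributes 5 weekdays (Mon–Fri): 26 × 5 = 130.
The 4 extra days are Friday, Saturday, Sunday, Monday — 2 of them qualify.
Total: 130 + 2 = 132.
Holidays: Nov 19, 2036 (Wed); Nov 22, 2036 (Sat); Nov 27, 2036 (Thu); Dec 1, 2036 (Mon); Dec 16, 2036 (Tue); Dec 22, 2036 (Mon); Jan 19, 2037 (Mon); Apr 7, 2037 (Tue).
7 of the 8 holidays fall on weekdays; the rest are weekends and were already excluded.
Business days: 132 − 7 = 125.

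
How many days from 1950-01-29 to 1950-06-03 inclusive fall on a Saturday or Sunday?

36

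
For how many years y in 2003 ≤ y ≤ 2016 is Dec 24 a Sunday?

Day of week of December 24 in each year:
2003: Wed, 2004: Fri, 2005: Sat, 2006: Sun ✓, 2007: Mon, 2008: Wed, 2009: Thu, 2010: Fri, 2011: Sat, 2012: Mon, 2013: Tue, 2014: Wed, 2015: Thu, 2016: Sat
Sundays: 2006.

1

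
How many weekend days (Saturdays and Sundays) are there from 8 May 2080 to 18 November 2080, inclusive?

8 May 2080 is a Wednesday.
From 8 May 2080 to 18 November 2080 is 195 days inclusive.
195 = 7 × 27 + 6, so there are 27 full weeks plus 6 extra days.
Each full week contributes 2 weekend days (Sat, Sun): 27 × 2 = 54.
The 6 extra days are Wed, Thu, Fri, Sat, Sun, Mon — 2 of them qualify.
Total: 54 + 2 = 56.

56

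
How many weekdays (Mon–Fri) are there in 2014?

261 weekdays

1 January 2014 is a Wednesday.
That's 365 days from start to end, counting both.
365 = 7 × 52 + 1, so there are 52 full weeks plus 1 extra day.
Each full week contributes 5 weekdays (Mon–Fri): 52 × 5 = 260.
The 1 extra day is Wed — 1 of them qualifies.
Total: 260 + 1 = 261.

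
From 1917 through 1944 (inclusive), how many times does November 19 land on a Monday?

4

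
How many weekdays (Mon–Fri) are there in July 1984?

July 1, 1984 is a Sunday.
That's 31 days from start to end, counting both.
31 = 7 × 4 + 3, so there are 4 full weeks plus 3 extra days.
Each full week contributes 5 weekdays (Mon–Fri): 4 × 5 = 20.
The 3 extra days are Sun, Mon, Tue — 2 of them qualify.
Total: 20 + 2 = 22.

22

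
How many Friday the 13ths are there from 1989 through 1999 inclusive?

19

Friday-the-13ths by year:
1989: Jan, Oct
1990: Apr, Jul
1991: Sep, Dec
1992: Mar, Nov
1993: Aug
1994: May
1995: Jan, Oct
1996: Sep, Dec
1997: Jun
1998: Feb, Mar, Nov
1999: Aug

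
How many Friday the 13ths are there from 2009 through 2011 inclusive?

Friday-the-13ths by year:
2009: Feb, Mar, Nov
2010: Aug
2011: May

5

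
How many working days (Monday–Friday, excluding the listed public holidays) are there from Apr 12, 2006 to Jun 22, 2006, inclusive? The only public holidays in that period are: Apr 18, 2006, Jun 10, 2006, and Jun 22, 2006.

Apr 12, 2006 is a Wednesday.
That's 72 days from start to end, counting both.
72 = 7 × 10 + 2, so there are 10 full weeks plus 2 extra days.
Each full week contributes 5 weekdays (Mon–Fri): 10 × 5 = 50.
The 2 extra days are Wed, Thu — 2 of them qualify.
Total: 50 + 2 = 52.
Holidays: Apr 18, 2006 (Tue); Jun 10, 2006 (Sat); Jun 22, 2006 (Thu).
2 of the 3 holidays fall on weekdays; the rest are weekends and were already excluded.
Business days: 52 − 2 = 50.

50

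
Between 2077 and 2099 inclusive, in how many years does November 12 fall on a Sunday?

Day of week of November 12 in each year:
2077: Fri, 2078: Sat, 2079: Sun ✓, 2080: Tue, 2081: Wed, 2082: Thu, 2083: Fri, 2084: Sun ✓, 2085: Mon, 2086: Tue, 2087: Wed, 2088: Fri, 2089: Sat, 2090: Sun ✓, 2091: Mon, 2092: Wed, 2093: Thu, 2094: Fri, 2095: Sat, 2096: Mon, 2097: Tue, 2098: Wed, 2099: Thu
Sundays: 2079, 2084, 2090.

3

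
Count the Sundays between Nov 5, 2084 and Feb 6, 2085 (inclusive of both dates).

14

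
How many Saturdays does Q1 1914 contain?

13

1 January 1914 is a Thursday.
From 1 January 1914 to 31 March 1914 is 90 days inclusive.
90 = 7 × 12 + 6, so there are 12 full weeks plus 6 extra days.
Each full week contributes one Saturday: 12 so far.
The 6 extra days are Thursday, Friday, Saturday, Sunday, Monday, Tuesday — 1 of them qualifies.
Total: 12 + 1 = 13.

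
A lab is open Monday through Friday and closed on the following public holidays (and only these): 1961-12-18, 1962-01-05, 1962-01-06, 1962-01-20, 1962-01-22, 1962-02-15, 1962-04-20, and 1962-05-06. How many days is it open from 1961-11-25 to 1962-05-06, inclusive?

1961-11-25 is a Saturday.
That's 163 days from start to end, counting both.
163 = 7 × 23 + 2, so there are 23 full weeks plus 2 extra days.
Each full week contributes 5 weekdays (Mon–Fri): 23 × 5 = 115.
The 2 extra days are Saturday, Sunday — none qualify.
Total: 115 + 0 = 115.
Holidays: 1961-12-18 (Mon); 1962-01-05 (Fri); 1962-01-06 (Sat); 1962-01-20 (Sat); 1962-01-22 (Mon); 1962-02-15 (Thu); 1962-04-20 (Fri); 1962-05-06 (Sun).
5 of the 8 holidays fall on weekdays; the rest are weekends and were already excluded.
Business days: 115 − 5 = 110.

110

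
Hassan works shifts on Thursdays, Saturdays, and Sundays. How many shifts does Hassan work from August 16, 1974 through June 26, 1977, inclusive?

August 16, 1974 is a Friday.
That's 1046 days from start to end, counting both.
1046 = 7 × 149 + 3, so there are 149 full weeks plus 3 extra days.
Each full week contributes 3 days from the set (Thu, Sat, Sun): 149 × 3 = 447.
The 3 extra days are Friday, Saturday, Sunday — 2 of them qualify.
Total: 447 + 2 = 449.

449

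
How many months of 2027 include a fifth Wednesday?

4

A month has five Wednesdays exactly when Wednesday falls within its first (length − 28) days.
Jan: 31 days, starts Fri → 5 of Fri, Sat, Sun
Feb: 28 days, starts Mon → 5 of (none)
Mar: 31 days, starts Mon → 5 of Mon, Tue, Wed ✓
Apr: 30 days, starts Thu → 5 of Thu, Fri
May: 31 days, starts Sat → 5 of Sat, Sun, Mon
Jun: 30 days, starts Tue → 5 of Tue, Wed ✓
Jul: 31 days, starts Thu → 5 of Thu, Fri, Sat
Aug: 31 days, starts Sun → 5 of Sun, Mon, Tue
Sep: 30 days, starts Wed → 5 of Wed, Thu ✓
Oct: 31 days, starts Fri → 5 of Fri, Sat, Sun
Nov: 30 days, starts Mon → 5 of Mon, Tue
Dec: 31 days, starts Wed → 5 of Wed, Thu, Fri ✓
Months with five Wednesdays: Mar, Jun, Sep, Dec.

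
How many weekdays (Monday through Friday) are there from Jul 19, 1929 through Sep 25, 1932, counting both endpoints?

Jul 19, 1929 is a Friday.
From Jul 19, 1929 to Sep 25, 1932 is 1165 days inclusive.
1165 = 7 × 166 + 3, so there are 166 full weeks plus 3 extra days.
Each full week contributes 5 weekdays (Mon–Fri): 166 × 5 = 830.
The 3 extra days are Friday, Saturday, Sunday — 1 of them qualifies.
Total: 830 + 1 = 831.

831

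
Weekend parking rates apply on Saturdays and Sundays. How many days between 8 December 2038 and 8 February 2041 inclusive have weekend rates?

8 December 2038 is a Wednesday.
The range spans 794 days (inclusive of both endpoints).
794 = 7 × 113 + 3, so there are 113 full weeks plus 3 extra days.
Each full week contributes 2 weekend days (Sat, Sun): 113 × 2 = 226.
The 3 extra days are Wednesday, Thursday, Friday — none qualify.
Total: 226 + 0 = 226.

226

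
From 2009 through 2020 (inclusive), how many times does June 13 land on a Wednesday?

2

Day of week of June 13 in each year:
2009: Sat, 2010: Sun, 2011: Mon, 2012: Wed ✓, 2013: Thu, 2014: Fri, 2015: Sat, 2016: Mon, 2017: Tue, 2018: Wed ✓, 2019: Thu, 2020: Sat
Wednesdays: 2012, 2018.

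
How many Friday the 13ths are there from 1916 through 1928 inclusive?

22

Friday-the-13ths by year:
1916: Oct
1917: Apr, Jul
1918: Sep, Dec
1919: Jun
1920: Feb, Aug
1921: May
1922: Jan, Oct
1923: Apr, Jul
1924: Jun
1925: Feb, Mar, Nov
1926: Aug
1927: May
1928: Jan, Apr, Jul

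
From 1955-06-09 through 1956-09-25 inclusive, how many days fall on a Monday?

68 Mondays

1955-06-09 is a Thursday.
The range spans 475 days (inclusive of both endpoints).
475 = 7 × 67 + 6, so there are 67 full weeks plus 6 extra days.
Each full week contributes one Monday: 67 so far.
The 6 extra days are Thu, Fri, Sat, Sun, Mon, Tue — 1 of them qualifies.
Total: 67 + 1 = 68.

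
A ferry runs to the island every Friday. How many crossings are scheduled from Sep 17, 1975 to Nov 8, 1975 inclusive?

8

Sep 17, 1975 is a Wednesday.
The range spans 53 days (inclusive of both endpoints).
53 = 7 × 7 + 4, so there are 7 full weeks plus 4 extra days.
Each full week contributes one Friday: 7 so far.
The 4 extra days are Wednesday, Thursday, Friday, Saturday — 1 of them qualifies.
Total: 7 + 1 = 8.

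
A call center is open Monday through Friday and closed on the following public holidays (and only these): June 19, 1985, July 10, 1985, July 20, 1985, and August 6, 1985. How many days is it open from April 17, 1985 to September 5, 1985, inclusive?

April 17, 1985 is a Wednesday.
The range spans 142 days (inclusive of both endpoints).
142 = 7 × 20 + 2, so there are 20 full weeks plus 2 extra days.
Each full week contributes 5 weekdays (Mon–Fri): 20 × 5 = 100.
The 2 extra days are Wednesday, Thursday — 2 of them qualify.
Total: 100 + 2 = 102.
Holidays: June 19, 1985 (Wed); July 10, 1985 (Wed); July 20, 1985 (Sat); August 6, 1985 (Tue).
3 of the 4 holidays fall on weekdays; the rest are weekends and were already excluded.
Business days: 102 − 3 = 99.

99 business days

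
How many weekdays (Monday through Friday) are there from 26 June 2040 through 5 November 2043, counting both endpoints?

878

26 June 2040 is a Tuesday.
From 26 June 2040 to 5 November 2043 is 1228 days inclusive.
1228 = 7 × 175 + 3, so there are 175 full weeks plus 3 extra days.
Each full week contributes 5 weekdays (Mon–Fri): 175 × 5 = 875.
The 3 extra days are Tue, Wed, Thu — 3 of them qualify.
Total: 875 + 3 = 878.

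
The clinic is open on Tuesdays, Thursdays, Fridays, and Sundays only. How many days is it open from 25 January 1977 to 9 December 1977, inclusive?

183

25 January 1977 is a Tuesday.
The range spans 319 days (inclusive of both endpoints).
319 = 7 × 45 + 4, so there are 45 full weeks plus 4 extra days.
Each full week contributes 4 days from the set (Tue, Thu, Fri, Sun): 45 × 4 = 180.
The 4 extra days are Tuesday, Wednesday, Thursday, Friday — 3 of them qualify.
Total: 180 + 3 = 183.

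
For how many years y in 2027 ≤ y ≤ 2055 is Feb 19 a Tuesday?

4

Day of week of February 19 in each year:
2027: Fri, 2028: Sat, 2029: Mon, 2030: Tue ✓, 2031: Wed, 2032: Thu, 2033: Sat, 2034: Sun, 2035: Mon, 2036: Tue ✓, 2037: Thu, 2038: Fri, 2039: Sat, 2040: Sun, 2041: Tue ✓, 2042: Wed, 2043: Thu, 2044: Fri, 2045: Sun, 2046: Mon, 2047: Tue ✓, 2048: Wed, 2049: Fri, 2050: Sat, 2051: Sun, 2052: Mon, 2053: Wed, 2054: Thu, 2055: Fri
Tuesdays: 2030, 2036, 2041, 2047.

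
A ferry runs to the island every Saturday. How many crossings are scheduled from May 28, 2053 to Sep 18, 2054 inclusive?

68 Saturdays

May 28, 2053 is a Wednesday.
The range spans 479 days (inclusive of both endpoints).
479 = 7 × 68 + 3, so there are 68 full weeks plus 3 extra days.
Each full week contributes one Saturday: 68 so far.
The 3 extra days are Wed, Thu, Fri — none qualify.
Total: 68 + 0 = 68.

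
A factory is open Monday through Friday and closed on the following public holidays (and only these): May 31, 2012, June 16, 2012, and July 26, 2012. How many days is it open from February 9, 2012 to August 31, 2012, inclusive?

February 9, 2012 is a Thursday.
From February 9, 2012 to August 31, 2012 is 205 days inclusive.
205 = 7 × 29 + 2, so there are 29 full weeks plus 2 extra days.
Each full week contributes 5 weekdays (Mon–Fri): 29 × 5 = 145.
The 2 extra days are Thu, Fri — 2 of them qualify.
Total: 145 + 2 = 147.
Holidays: May 31, 2012 (Thu); June 16, 2012 (Sat); July 26, 2012 (Thu).
2 of the 3 holidays fall on weekdays; the rest are weekends and were already excluded.
Business days: 147 − 2 = 145.

145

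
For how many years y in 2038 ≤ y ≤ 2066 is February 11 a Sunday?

4

Day of week of February 11 in each year:
2038: Thu, 2039: Fri, 2040: Sat, 2041: Mon, 2042: Tue, 2043: Wed, 2044: Thu, 2045: Sat, 2046: Sun ✓, 2047: Mon, 2048: Tue, 2049: Thu, 2050: Fri, 2051: Sat, 2052: Sun ✓, 2053: Tue, 2054: Wed, 2055: Thu, 2056: Fri, 2057: Sun ✓, 2058: Mon, 2059: Tue, 2060: Wed, 2061: Fri, 2062: Sat, 2063: Sun ✓, 2064: Mon, 2065: Wed, 2066: Thu
Sundays: 2046, 2052, 2057, 2063.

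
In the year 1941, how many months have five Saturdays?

4

A month has five Saturdays exactly when Saturday falls within its first (length − 28) days.
Jan: 31 days, starts Wed → 5 of Wed, Thu, Fri
Feb: 28 days, starts Sat → 5 of (none)
Mar: 31 days, starts Sat → 5 of Sat, Sun, Mon ✓
Apr: 30 days, starts Tue → 5 of Tue, Wed
May: 31 days, starts Thu → 5 of Thu, Fri, Sat ✓
Jun: 30 days, starts Sun → 5 of Sun, Mon
Jul: 31 days, starts Tue → 5 of Tue, Wed, Thu
Aug: 31 days, starts Fri → 5 of Fri, Sat, Sun ✓
Sep: 30 days, starts Mon → 5 of Mon, Tue
Oct: 31 days, starts Wed → 5 of Wed, Thu, Fri
Nov: 30 days, starts Sat → 5 of Sat, Sun ✓
Dec: 31 days, starts Mon → 5 of Mon, Tue, Wed
Months with five Saturdays: Mar, May, Aug, Nov.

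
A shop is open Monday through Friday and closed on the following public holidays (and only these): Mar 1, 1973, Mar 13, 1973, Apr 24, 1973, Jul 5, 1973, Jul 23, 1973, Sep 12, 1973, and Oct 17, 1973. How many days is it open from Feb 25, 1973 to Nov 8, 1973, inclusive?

Feb 25, 1973 is a Sunday.
From Feb 25, 1973 to Nov 8, 1973 is 257 days inclusive.
257 = 7 × 36 + 5, so there are 36 full weeks plus 5 extra days.
Each full week contributes 5 weekdays (Mon–Fri): 36 × 5 = 180.
The 5 extra days are Sunday, Monday, Tuesday, Wednesday, Thursday — 4 of them qualify.
Total: 180 + 4 = 184.
Holidays: Mar 1, 1973 (Thu); Mar 13, 1973 (Tue); Apr 24, 1973 (Tue); Jul 5, 1973 (Thu); Jul 23, 1973 (Mon); Sep 12, 1973 (Wed); Oct 17, 1973 (Wed).
All 7 holidays fall on weekdays, so subtract 7.
Business days: 184 − 7 = 177.

177 business days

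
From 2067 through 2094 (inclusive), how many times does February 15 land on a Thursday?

Day of week of February 15 in each year:
2067: Tue, 2068: Wed, 2069: Fri, 2070: Sat, 2071: Sun, 2072: Mon, 2073: Wed, 2074: Thu ✓, 2075: Fri, 2076: Sat, 2077: Mon, 2078: Tue, 2079: Wed, 2080: Thu ✓, 2081: Sat, 2082: Sun, 2083: Mon, 2084: Tue, 2085: Thu ✓, 2086: Fri, 2087: Sat, 2088: Sun, 2089: Tue, 2090: Wed, 2091: Thu ✓, 2092: Fri, 2093: Sun, 2094: Mon
Thursdays: 2074, 2080, 2085, 2091.

4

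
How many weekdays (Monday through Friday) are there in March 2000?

23 weekdays

1 March 2000 is a Wednesday.
That's 31 days from start to end, counting both.
31 = 7 × 4 + 3, so there are 4 full weeks plus 3 extra days.
Each full week contributes 5 weekdays (Mon–Fri): 4 × 5 = 20.
The 3 extra days are Wednesday, Thursday, Friday — 3 of them qualify.
Total: 20 + 3 = 23.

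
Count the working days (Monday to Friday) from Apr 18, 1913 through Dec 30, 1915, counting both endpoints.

705

Apr 18, 1913 is a Friday.
That's 987 days from start to end, counting both.
987 = 7 × 141, so the span is exactly 141 full weeks.
Each full week contributes 5 weekdays (Mon–Fri): 141 × 5 = 705.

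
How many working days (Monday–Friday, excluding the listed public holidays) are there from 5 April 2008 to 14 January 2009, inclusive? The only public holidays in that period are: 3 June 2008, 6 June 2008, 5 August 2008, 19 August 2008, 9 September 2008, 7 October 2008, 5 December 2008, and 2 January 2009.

195 working days

5 April 2008 is a Saturday.
From 5 April 2008 to 14 January 2009 is 285 days inclusive.
285 = 7 × 40 + 5, so there are 40 full weeks plus 5 extra days.
Each full week contributes 5 weekdays (Mon–Fri): 40 × 5 = 200.
The 5 extra days are Saturday, Sunday, Monday, Tuesday, Wednesday — 3 of them qualify.
Total: 200 + 3 = 203.
Holidays: 3 June 2008 (Tue); 6 June 2008 (Fri); 5 August 2008 (Tue); 19 August 2008 (Tue); 9 September 2008 (Tue); 7 October 2008 (Tue); 5 December 2008 (Fri); 2 January 2009 (Fri).
All 8 holidays fall on weekdays, so subtract 8.
Business days: 203 − 8 = 195.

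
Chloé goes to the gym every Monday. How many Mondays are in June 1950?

4

1 June 1950 is a Thursday.
From 1 June 1950 to 30 June 1950 is 30 days inclusive.
30 = 7 × 4 + 2, so there are 4 full weeks plus 2 extra days.
Each full week contributes one Monday: 4 so far.
The 2 extra days are Thu, Fri — none qualify.
Total: 4 + 0 = 4.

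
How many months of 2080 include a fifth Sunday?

4

A month has five Sundays exactly when Sunday falls within its first (length − 28) days.
Jan: 31 days, starts Mon → 5 of Mon, Tue, Wed
Feb: 29 days, starts Thu → 5 of Thu
Mar: 31 days, starts Fri → 5 of Fri, Sat, Sun ✓
Apr: 30 days, starts Mon → 5 of Mon, Tue
May: 31 days, starts Wed → 5 of Wed, Thu, Fri
Jun: 30 days, starts Sat → 5 of Sat, Sun ✓
Jul: 31 days, starts Mon → 5 of Mon, Tue, Wed
Aug: 31 days, starts Thu → 5 of Thu, Fri, Sat
Sep: 30 days, starts Sun → 5 of Sun, Mon ✓
Oct: 31 days, starts Tue → 5 of Tue, Wed, Thu
Nov: 30 days, starts Fri → 5 of Fri, Sat
Dec: 31 days, starts Sun → 5 of Sun, Mon, Tue ✓
Months with five Sundays: Mar, Jun, Sep, Dec.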